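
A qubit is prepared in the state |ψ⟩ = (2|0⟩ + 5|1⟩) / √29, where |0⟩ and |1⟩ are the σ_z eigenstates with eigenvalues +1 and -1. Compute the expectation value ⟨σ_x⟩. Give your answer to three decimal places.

0.690

⟨σ_x⟩ = 2 Re(a* b)/(|a|²+|b|²) with a = 2, b = 5.
a* b = 10, so ⟨σ_x⟩ = 20/29.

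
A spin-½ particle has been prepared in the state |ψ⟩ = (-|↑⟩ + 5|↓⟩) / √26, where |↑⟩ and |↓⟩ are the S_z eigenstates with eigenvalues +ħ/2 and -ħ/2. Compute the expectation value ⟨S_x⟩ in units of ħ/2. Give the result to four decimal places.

-0.3846

⟨σ_x⟩ = 2 Re(a* b)/(|a|²+|b|²) with a = -1, b = 5.
a* b = -5, so ⟨σ_x⟩ = -10/26.
⟨S_x⟩ = (ħ/2)·⟨σ_x⟩.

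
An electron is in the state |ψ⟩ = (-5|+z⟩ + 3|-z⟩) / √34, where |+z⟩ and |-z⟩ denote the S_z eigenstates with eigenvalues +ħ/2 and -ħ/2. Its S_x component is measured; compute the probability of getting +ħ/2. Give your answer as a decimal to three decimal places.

0.059

|+x⟩ = (|+z⟩ + |-z⟩)/√2, so ⟨+x|ψ⟩ = (-2) / (√2·√34).
P = |-2|² / 68 = 4/68.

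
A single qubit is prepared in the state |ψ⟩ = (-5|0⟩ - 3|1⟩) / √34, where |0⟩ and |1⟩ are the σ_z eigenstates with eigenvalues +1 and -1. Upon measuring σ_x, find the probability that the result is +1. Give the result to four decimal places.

|+x⟩ = (|0⟩ + |1⟩)/√2, so ⟨+x|ψ⟩ = (-8) / (√2·√34).
P = |-8|² / 68 = 64/68.

0.9412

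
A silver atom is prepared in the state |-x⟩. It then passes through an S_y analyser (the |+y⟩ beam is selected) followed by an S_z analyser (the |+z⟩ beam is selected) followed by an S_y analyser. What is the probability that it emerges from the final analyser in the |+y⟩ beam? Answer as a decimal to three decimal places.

0.125

First analyser (S_y): from |-x⟩, P(|+y⟩) = 1/2.
After stage 1 the state is |+y⟩; P(|+z⟩) = |⟨+z|+y⟩|² = 1/2.
After stage 2 the state is |+z⟩; P(|+y⟩) = |⟨+y|+z⟩|² = 1/2.
Joint probability = 1/2 × 1/2 × 1/2 = 0.125.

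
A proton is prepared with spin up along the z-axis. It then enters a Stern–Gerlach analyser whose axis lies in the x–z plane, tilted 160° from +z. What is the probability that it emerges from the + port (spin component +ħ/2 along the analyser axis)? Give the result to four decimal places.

For spin-½, the probability of finding spin-up along an axis at angle θ to the initial spin direction is cos²(θ/2); spin-down is sin²(θ/2).
θ = 160°, so P = cos²(80°) ≈ 0.0302.

0.0302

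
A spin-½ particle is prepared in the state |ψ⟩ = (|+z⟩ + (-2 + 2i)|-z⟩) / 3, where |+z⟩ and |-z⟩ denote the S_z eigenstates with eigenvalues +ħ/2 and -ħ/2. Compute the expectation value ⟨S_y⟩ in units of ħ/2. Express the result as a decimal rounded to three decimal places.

0.444

⟨σ_y⟩ = 2 Im(a* b)/(|a|²+|b|²) with a = 1, b = (-2 + 2i).
a* b = (-2 + 2i), so ⟨σ_y⟩ = 4/9.
⟨S_y⟩ = (ħ/2)·⟨σ_y⟩.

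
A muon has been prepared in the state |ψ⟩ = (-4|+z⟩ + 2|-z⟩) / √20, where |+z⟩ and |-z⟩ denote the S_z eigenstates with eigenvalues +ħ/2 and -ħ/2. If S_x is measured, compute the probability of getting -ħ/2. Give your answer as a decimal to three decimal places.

|-x⟩ = (|+z⟩ - |-z⟩)/√2, so ⟨-x|ψ⟩ = (-6) / (√2·√20).
P = |-6|² / 40 = 36/40.

0.900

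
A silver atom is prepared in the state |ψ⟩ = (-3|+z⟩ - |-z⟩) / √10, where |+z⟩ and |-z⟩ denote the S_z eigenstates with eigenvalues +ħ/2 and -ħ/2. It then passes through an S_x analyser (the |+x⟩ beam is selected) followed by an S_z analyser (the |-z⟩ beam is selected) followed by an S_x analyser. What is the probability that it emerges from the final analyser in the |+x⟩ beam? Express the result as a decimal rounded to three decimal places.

0.200

First analyser (S_x): P(|+x⟩) = |⟨+x|ψ⟩|² = 16/20.
After stage 1 the state is |+x⟩; P(|-z⟩) = |⟨-z|+x⟩|² = 1/2.
After stage 2 the state is |-z⟩; P(|+x⟩) = |⟨+x|-z⟩|² = 1/2.
Joint probability = 16/20 × 1/2 × 1/2 = 0.200.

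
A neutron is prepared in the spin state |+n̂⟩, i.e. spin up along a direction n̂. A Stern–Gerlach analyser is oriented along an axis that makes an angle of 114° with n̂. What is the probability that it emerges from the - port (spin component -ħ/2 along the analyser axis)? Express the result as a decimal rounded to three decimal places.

0.703

For spin-½, the probability of finding spin-up along an axis at angle θ to the initial spin direction is cos²(θ/2); spin-down is sin²(θ/2).
θ = 114°, so P = sin²(57°) ≈ 0.703.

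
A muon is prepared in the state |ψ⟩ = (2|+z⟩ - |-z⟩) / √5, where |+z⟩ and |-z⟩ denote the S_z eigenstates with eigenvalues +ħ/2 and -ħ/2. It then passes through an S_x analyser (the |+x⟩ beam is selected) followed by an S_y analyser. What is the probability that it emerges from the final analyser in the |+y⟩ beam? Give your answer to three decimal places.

First analyser (S_x): P(|+x⟩) = |⟨+x|ψ⟩|² = 1/10.
After stage 1 the state is |+x⟩; P(|+y⟩) = |⟨+y|+x⟩|² = 1/2.
Joint probability = 1/10 × 1/2 = 0.050.

0.050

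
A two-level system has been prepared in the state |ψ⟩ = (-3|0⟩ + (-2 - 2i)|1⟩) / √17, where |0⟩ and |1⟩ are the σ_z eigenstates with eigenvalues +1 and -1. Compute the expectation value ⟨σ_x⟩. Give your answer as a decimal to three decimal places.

⟨σ_x⟩ = 2 Re(a* b)/(|a|²+|b|²) with a = -3, b = (-2 - 2i).
a* b = (6 + 6i), so ⟨σ_x⟩ = 12/17.

0.706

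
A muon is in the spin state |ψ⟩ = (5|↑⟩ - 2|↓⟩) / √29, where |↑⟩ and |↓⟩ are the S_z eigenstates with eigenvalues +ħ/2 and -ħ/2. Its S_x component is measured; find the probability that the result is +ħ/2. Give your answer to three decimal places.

|+x⟩ = (|↑⟩ + |↓⟩)/√2, so ⟨+x|ψ⟩ = (3) / (√2·√29).
P = |3|² / 58 = 9/58.

0.155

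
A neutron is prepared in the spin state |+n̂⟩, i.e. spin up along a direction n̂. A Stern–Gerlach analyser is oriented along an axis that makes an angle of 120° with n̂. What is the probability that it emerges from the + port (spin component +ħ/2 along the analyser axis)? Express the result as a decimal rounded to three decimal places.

0.250

For spin-½, the probability of finding spin-up along an axis at angle θ to the initial spin direction is cos²(θ/2); spin-down is sin²(θ/2).
θ = 120°, so P = cos²(60°) ≈ 0.250.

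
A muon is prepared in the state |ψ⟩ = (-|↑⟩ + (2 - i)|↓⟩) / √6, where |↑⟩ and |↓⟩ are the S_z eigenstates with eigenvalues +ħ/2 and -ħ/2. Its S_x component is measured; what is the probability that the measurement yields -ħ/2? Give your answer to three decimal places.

|-x⟩ = (|↑⟩ - |↓⟩)/√2, so ⟨-x|ψ⟩ = (-3 + i) / (√2·√6).
P = |-3 + i|² / 12 = 10/12.

0.833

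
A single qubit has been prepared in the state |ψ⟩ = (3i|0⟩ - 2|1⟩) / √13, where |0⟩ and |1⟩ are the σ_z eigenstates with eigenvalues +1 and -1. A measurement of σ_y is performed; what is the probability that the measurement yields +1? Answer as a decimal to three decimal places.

0.962

|+y⟩ = (|0⟩ + i|1⟩)/√2, so ⟨+y|ψ⟩ = (5i) / (√2·√13).
P = |5i|² / 26 = 25/26.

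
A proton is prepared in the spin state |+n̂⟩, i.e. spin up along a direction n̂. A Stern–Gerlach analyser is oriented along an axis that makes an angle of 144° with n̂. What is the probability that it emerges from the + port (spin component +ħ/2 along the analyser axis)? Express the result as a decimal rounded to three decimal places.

For spin-½, the probability of finding spin-up along an axis at angle θ to the initial spin direction is cos²(θ/2); spin-down is sin²(θ/2).
θ = 144°, so P = cos²(72°) ≈ 0.095.

0.095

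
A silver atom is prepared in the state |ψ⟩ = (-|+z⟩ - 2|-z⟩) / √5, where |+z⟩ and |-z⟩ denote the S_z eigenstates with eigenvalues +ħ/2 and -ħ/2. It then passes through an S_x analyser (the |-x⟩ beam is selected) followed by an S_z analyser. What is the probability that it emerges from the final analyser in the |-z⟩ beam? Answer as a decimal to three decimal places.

0.050

First analyser (S_x): P(|-x⟩) = |⟨-x|ψ⟩|² = 1/10.
After stage 1 the state is |-x⟩; P(|-z⟩) = |⟨-z|-x⟩|² = 1/2.
Joint probability = 1/10 × 1/2 = 0.050.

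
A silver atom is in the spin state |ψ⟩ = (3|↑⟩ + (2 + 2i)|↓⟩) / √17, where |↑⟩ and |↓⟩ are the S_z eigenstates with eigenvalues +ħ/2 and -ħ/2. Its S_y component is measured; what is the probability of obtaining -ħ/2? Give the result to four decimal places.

0.1471

|-y⟩ = (|↑⟩ - i|↓⟩)/√2, so ⟨-y|ψ⟩ = (1 + 2i) / (√2·√17).
P = |1 + 2i|² / 34 = 5/34.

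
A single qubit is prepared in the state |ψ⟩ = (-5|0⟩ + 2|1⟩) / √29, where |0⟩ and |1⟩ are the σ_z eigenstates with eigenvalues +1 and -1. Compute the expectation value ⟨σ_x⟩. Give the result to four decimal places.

⟨σ_x⟩ = 2 Re(a* b)/(|a|²+|b|²) with a = -5, b = 2.
a* b = -10, so ⟨σ_x⟩ = -20/29.

-0.6897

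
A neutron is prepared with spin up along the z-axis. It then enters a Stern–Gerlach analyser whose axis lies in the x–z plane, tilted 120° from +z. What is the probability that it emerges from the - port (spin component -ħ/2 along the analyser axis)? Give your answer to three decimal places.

For spin-½, the probability of finding spin-up along an axis at angle θ to the initial spin direction is cos²(θ/2); spin-down is sin²(θ/2).
θ = 120°, so P = sin²(60°) ≈ 0.750.

0.750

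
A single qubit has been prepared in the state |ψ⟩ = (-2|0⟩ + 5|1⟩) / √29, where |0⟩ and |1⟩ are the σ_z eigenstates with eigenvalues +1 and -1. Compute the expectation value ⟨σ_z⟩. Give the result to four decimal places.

⟨σ_z⟩ = |a|² - |b|² divided by |a|²+|b|², with a, b the |0⟩, |1⟩ amplitudes.
= (4 - 25)/29 = -21/29.

-0.7241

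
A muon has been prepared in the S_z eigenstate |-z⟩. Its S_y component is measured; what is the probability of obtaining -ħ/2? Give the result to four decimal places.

In the S_z basis, |-z⟩ = |↓⟩ and |-y⟩ = (|↑⟩ - i|↓⟩)/√2.
|⟨-y|-z⟩|² = 1/2.

0.5000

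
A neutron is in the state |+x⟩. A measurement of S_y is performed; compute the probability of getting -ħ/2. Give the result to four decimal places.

0.5000

In the S_z basis, |+x⟩ = (|↑⟩ + |↓⟩)/√2 and |-y⟩ = (|↑⟩ - i|↓⟩)/√2.
|⟨-y|+x⟩|² = 1/2.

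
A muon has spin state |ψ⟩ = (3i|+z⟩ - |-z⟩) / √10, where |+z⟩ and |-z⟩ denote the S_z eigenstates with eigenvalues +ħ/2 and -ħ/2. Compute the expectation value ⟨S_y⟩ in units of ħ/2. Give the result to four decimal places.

⟨σ_y⟩ = 2 Im(a* b)/(|a|²+|b|²) with a = 3i, b = -1.
a* b = 3i, so ⟨σ_y⟩ = 6/10.
⟨S_y⟩ = (ħ/2)·⟨σ_y⟩.

0.6000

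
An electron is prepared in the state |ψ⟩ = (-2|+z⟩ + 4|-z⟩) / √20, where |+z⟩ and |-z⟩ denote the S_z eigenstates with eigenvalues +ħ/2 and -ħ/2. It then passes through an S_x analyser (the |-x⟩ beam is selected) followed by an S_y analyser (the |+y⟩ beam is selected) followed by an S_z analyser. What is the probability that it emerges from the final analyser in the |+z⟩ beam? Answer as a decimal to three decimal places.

0.225

First analyser (S_x): P(|-x⟩) = |⟨-x|ψ⟩|² = 36/40.
After stage 1 the state is |-x⟩; P(|+y⟩) = |⟨+y|-x⟩|² = 1/2.
After stage 2 the state is |+y⟩; P(|+z⟩) = |⟨+z|+y⟩|² = 1/2.
Joint probability = 36/40 × 1/2 × 1/2 = 0.225.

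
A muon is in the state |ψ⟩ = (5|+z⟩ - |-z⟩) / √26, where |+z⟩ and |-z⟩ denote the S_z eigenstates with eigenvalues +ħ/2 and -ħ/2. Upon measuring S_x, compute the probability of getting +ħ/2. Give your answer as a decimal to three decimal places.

|+x⟩ = (|+z⟩ + |-z⟩)/√2, so ⟨+x|ψ⟩ = (4) / (√2·√26).
P = |4|² / 52 = 16/52.

0.308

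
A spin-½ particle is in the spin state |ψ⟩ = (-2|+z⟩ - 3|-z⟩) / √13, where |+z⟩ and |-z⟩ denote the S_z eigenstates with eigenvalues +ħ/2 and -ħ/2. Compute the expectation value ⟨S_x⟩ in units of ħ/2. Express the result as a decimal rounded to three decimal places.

0.923

⟨σ_x⟩ = 2 Re(a* b)/(|a|²+|b|²) with a = -2, b = -3.
a* b = 6, so ⟨σ_x⟩ = 12/13.
⟨S_x⟩ = (ħ/2)·⟨σ_x⟩.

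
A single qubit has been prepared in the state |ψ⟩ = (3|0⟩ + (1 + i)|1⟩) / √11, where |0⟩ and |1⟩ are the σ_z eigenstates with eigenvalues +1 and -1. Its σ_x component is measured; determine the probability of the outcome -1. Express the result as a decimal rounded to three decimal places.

|-x⟩ = (|0⟩ - |1⟩)/√2, so ⟨-x|ψ⟩ = (2 - i) / (√2·√11).
P = |2 - i|² / 22 = 5/22.

0.227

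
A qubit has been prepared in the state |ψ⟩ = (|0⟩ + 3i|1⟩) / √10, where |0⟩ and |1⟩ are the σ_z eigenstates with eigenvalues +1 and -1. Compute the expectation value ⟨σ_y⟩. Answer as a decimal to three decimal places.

⟨σ_y⟩ = 2 Im(a* b)/(|a|²+|b|²) with a = 1, b = 3i.
a* b = 3i, so ⟨σ_y⟩ = 6/10.

0.600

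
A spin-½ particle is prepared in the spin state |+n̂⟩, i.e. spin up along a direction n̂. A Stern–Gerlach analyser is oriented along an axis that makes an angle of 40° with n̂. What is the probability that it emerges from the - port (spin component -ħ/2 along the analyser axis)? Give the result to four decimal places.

0.1170

For spin-½, the probability of finding spin-up along an axis at angle θ to the initial spin direction is cos²(θ/2); spin-down is sin²(θ/2).
θ = 40°, so P = sin²(20°) ≈ 0.1170.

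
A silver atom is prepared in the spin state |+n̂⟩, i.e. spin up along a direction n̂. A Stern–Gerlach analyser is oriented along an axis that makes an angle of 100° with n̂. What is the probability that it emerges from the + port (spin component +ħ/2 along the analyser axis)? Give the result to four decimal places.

0.4132

For spin-½, the probability of finding spin-up along an axis at angle θ to the initial spin direction is cos²(θ/2); spin-down is sin²(θ/2).
θ = 100°, so P = cos²(50°) ≈ 0.4132.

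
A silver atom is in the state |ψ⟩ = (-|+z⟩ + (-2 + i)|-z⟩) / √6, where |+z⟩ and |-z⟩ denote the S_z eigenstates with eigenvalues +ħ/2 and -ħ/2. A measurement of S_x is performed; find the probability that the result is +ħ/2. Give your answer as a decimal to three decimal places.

|+x⟩ = (|+z⟩ + |-z⟩)/√2, so ⟨+x|ψ⟩ = (-3 + i) / (√2·√6).
P = |-3 + i|² / 12 = 10/12.

0.833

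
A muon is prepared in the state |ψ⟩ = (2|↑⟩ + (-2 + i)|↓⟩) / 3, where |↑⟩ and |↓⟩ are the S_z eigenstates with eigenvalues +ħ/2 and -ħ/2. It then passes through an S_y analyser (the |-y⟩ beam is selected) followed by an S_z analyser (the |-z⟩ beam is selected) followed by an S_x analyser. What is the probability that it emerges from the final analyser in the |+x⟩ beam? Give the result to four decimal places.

First analyser (S_y): P(|-y⟩) = |⟨-y|ψ⟩|² = 5/18.
After stage 1 the state is |-y⟩; P(|-z⟩) = |⟨-z|-y⟩|² = 1/2.
After stage 2 the state is |-z⟩; P(|+x⟩) = |⟨+x|-z⟩|² = 1/2.
Joint probability = 5/18 × 1/2 × 1/2 = 0.0694.

0.0694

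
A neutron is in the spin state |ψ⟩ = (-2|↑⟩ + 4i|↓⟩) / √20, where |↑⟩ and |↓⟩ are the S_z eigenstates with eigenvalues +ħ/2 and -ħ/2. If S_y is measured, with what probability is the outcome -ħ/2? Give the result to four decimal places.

|-y⟩ = (|↑⟩ - i|↓⟩)/√2, so ⟨-y|ψ⟩ = (-6) / (√2·√20).
P = |-6|² / 40 = 36/40.

0.9000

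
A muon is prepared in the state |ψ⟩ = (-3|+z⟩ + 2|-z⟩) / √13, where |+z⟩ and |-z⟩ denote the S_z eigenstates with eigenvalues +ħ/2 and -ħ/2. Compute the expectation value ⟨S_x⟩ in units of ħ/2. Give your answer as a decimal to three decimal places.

⟨σ_x⟩ = 2 Re(a* b)/(|a|²+|b|²) with a = -3, b = 2.
a* b = -6, so ⟨σ_x⟩ = -12/13.
⟨S_x⟩ = (ħ/2)·⟨σ_x⟩.

-0.923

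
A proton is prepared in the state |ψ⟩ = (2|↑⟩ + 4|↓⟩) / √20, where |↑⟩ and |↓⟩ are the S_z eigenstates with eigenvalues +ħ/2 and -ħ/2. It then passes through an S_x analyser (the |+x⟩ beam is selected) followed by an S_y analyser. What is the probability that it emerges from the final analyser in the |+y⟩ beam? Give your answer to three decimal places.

First analyser (S_x): P(|+x⟩) = |⟨+x|ψ⟩|² = 36/40.
After stage 1 the state is |+x⟩; P(|+y⟩) = |⟨+y|+x⟩|² = 1/2.
Joint probability = 36/40 × 1/2 = 0.450.

0.450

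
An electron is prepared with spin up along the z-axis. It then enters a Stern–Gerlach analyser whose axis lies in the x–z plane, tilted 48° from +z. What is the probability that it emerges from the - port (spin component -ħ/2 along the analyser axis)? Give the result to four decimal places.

0.1654

For spin-½, the probability of finding spin-up along an axis at angle θ to the initial spin direction is cos²(θ/2); spin-down is sin²(θ/2).
θ = 48°, so P = sin²(24°) ≈ 0.1654.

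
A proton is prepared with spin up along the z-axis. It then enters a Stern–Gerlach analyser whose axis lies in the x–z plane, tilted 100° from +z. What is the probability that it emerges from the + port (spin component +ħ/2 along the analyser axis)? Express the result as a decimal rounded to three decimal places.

For spin-½, the probability of finding spin-up along an axis at angle θ to the initial spin direction is cos²(θ/2); spin-down is sin²(θ/2).
θ = 100°, so P = cos²(50°) ≈ 0.413.

0.413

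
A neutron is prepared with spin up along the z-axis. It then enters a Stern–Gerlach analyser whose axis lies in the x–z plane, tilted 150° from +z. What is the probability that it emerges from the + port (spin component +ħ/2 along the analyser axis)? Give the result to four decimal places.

0.0670

For spin-½, the probability of finding spin-up along an axis at angle θ to the initial spin direction is cos²(θ/2); spin-down is sin²(θ/2).
θ = 150°, so P = cos²(75°) ≈ 0.0670.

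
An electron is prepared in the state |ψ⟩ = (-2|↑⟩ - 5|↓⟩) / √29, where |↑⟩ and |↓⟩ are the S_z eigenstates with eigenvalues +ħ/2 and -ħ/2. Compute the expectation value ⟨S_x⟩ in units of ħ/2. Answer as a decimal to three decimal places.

0.690

⟨σ_x⟩ = 2 Re(a* b)/(|a|²+|b|²) with a = -2, b = -5.
a* b = 10, so ⟨σ_x⟩ = 20/29.
⟨S_x⟩ = (ħ/2)·⟨σ_x⟩.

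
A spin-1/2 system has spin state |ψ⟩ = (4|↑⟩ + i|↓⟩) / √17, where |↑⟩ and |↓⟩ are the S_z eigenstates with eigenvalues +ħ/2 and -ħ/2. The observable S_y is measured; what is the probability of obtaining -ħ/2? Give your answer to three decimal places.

|-y⟩ = (|↑⟩ - i|↓⟩)/√2, so ⟨-y|ψ⟩ = (3) / (√2·√17).
P = |3|² / 34 = 9/34.

0.265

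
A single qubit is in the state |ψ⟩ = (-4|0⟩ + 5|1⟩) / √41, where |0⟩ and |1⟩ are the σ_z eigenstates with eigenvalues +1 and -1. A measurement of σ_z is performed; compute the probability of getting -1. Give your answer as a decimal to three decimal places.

The -1 outcome corresponds to |1⟩. Its amplitude in |ψ⟩ is 5/√41.
P = |5|² / 41 = 25/41.

0.610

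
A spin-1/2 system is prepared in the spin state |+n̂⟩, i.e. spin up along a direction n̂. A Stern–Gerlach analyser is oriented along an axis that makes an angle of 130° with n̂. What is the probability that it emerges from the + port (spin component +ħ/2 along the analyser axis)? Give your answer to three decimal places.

0.179

For spin-½, the probability of finding spin-up along an axis at angle θ to the initial spin direction is cos²(θ/2); spin-down is sin²(θ/2).
θ = 130°, so P = cos²(65°) ≈ 0.179.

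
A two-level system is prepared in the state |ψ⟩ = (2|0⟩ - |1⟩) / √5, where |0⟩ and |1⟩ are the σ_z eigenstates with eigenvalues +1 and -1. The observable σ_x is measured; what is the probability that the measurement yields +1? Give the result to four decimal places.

|+x⟩ = (|0⟩ + |1⟩)/√2, so ⟨+x|ψ⟩ = (1) / (√2·√5).
P = |1|² / 10 = 1/10.

0.1000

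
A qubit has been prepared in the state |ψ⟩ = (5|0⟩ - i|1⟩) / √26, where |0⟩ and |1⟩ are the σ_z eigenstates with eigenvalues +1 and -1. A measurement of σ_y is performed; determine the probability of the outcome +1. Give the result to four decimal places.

0.3077

|+y⟩ = (|0⟩ + i|1⟩)/√2, so ⟨+y|ψ⟩ = (4) / (√2·√26).
P = |4|² / 52 = 16/52.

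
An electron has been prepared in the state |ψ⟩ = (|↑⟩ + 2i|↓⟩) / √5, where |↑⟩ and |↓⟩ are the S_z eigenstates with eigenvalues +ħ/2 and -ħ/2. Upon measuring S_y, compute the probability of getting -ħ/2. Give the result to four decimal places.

0.1000

|-y⟩ = (|↑⟩ - i|↓⟩)/√2, so ⟨-y|ψ⟩ = (-1) / (√2·√5).
P = |-1|² / 10 = 1/10.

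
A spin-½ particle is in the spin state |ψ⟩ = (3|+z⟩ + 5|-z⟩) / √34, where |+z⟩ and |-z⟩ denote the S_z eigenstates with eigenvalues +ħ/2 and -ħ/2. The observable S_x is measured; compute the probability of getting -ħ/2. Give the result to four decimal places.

0.0588

|-x⟩ = (|+z⟩ - |-z⟩)/√2, so ⟨-x|ψ⟩ = (-2) / (√2·√34).
P = |-2|² / 68 = 4/68.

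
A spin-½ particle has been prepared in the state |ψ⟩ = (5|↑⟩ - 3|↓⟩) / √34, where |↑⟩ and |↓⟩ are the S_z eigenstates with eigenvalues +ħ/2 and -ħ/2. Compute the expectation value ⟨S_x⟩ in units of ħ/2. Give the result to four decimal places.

-0.8824

⟨σ_x⟩ = 2 Re(a* b)/(|a|²+|b|²) with a = 5, b = -3.
a* b = -15, so ⟨σ_x⟩ = -30/34.
⟨S_x⟩ = (ħ/2)·⟨σ_x⟩.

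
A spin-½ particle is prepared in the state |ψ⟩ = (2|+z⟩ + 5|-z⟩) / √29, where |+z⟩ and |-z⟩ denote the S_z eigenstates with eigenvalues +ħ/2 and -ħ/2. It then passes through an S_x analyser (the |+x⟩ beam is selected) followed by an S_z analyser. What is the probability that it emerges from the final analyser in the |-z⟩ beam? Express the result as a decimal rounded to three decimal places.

First analyser (S_x): P(|+x⟩) = |⟨+x|ψ⟩|² = 49/58.
After stage 1 the state is |+x⟩; P(|-z⟩) = |⟨-z|+x⟩|² = 1/2.
Joint probability = 49/58 × 1/2 = 0.422.

0.422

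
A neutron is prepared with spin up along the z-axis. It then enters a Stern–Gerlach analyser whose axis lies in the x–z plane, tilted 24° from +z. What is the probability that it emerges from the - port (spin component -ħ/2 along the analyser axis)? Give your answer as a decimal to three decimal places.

0.043

For spin-½, the probability of finding spin-up along an axis at angle θ to the initial spin direction is cos²(θ/2); spin-down is sin²(θ/2).
θ = 24°, so P = sin²(12°) ≈ 0.043.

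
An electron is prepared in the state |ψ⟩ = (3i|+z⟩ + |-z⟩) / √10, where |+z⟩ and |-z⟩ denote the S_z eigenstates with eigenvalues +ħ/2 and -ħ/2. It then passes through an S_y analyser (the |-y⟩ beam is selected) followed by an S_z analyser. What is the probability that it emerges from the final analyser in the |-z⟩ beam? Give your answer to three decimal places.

First analyser (S_y): P(|-y⟩) = |⟨-y|ψ⟩|² = 16/20.
After stage 1 the state is |-y⟩; P(|-z⟩) = |⟨-z|-y⟩|² = 1/2.
Joint probability = 16/20 × 1/2 = 0.400.

0.400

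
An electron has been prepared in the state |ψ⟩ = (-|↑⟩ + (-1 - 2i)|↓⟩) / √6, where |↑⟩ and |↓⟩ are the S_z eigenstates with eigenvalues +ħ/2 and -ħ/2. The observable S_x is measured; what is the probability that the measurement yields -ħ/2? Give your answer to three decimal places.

0.333

|-x⟩ = (|↑⟩ - |↓⟩)/√2, so ⟨-x|ψ⟩ = (2i) / (√2·√6).
P = |2i|² / 12 = 4/12.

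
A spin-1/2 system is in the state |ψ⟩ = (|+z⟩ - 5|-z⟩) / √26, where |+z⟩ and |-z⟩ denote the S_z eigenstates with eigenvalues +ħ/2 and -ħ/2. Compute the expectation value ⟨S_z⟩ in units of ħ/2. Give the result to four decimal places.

-0.9231

⟨σ_z⟩ = |a|² - |b|² divided by |a|²+|b|², with a, b the |+z⟩, |-z⟩ amplitudes.
= (1 - 25)/26 = -24/26.
⟨S_z⟩ = (ħ/2)·⟨σ_z⟩.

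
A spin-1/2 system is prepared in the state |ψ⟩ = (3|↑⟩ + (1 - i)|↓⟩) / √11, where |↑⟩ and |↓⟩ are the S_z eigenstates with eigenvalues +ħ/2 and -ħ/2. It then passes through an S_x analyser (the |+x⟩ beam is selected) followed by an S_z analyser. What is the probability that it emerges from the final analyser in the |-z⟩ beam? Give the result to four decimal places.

0.3864

First analyser (S_x): P(|+x⟩) = |⟨+x|ψ⟩|² = 17/22.
After stage 1 the state is |+x⟩; P(|-z⟩) = |⟨-z|+x⟩|² = 1/2.
Joint probability = 17/22 × 1/2 = 0.3864.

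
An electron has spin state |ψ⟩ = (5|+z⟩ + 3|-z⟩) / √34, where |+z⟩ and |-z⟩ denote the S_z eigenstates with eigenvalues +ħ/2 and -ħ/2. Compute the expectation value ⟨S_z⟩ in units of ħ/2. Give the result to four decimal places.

⟨σ_z⟩ = |a|² - |b|² divided by |a|²+|b|², with a, b the |+z⟩, |-z⟩ amplitudes.
= (25 - 9)/34 = 16/34.
⟨S_z⟩ = (ħ/2)·⟨σ_z⟩.

0.4706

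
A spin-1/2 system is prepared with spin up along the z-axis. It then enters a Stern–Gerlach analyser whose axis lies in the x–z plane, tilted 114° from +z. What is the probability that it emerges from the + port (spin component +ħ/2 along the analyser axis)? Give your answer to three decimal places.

For spin-½, the probability of finding spin-up along an axis at angle θ to the initial spin direction is cos²(θ/2); spin-down is sin²(θ/2).
θ = 114°, so P = cos²(57°) ≈ 0.297.

0.297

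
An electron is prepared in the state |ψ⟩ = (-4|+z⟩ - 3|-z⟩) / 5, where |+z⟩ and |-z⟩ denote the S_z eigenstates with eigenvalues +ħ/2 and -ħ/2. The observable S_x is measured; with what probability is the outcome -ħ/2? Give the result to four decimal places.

|-x⟩ = (|+z⟩ - |-z⟩)/√2, so ⟨-x|ψ⟩ = (-1) / (√2·5).
P = |-1|² / 50 = 1/50.

0.0200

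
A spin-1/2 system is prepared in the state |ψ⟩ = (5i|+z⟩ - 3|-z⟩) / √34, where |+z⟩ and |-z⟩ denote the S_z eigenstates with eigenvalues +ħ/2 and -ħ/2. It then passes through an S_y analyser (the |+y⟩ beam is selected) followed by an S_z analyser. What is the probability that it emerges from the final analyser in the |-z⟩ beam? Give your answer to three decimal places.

0.471

First analyser (S_y): P(|+y⟩) = |⟨+y|ψ⟩|² = 64/68.
After stage 1 the state is |+y⟩; P(|-z⟩) = |⟨-z|+y⟩|² = 1/2.
Joint probability = 64/68 × 1/2 = 0.471.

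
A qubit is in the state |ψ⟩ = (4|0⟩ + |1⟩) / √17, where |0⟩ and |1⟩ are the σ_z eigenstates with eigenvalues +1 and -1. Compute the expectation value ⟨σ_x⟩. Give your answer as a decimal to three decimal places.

0.471

⟨σ_x⟩ = 2 Re(a* b)/(|a|²+|b|²) with a = 4, b = 1.
a* b = 4, so ⟨σ_x⟩ = 8/17.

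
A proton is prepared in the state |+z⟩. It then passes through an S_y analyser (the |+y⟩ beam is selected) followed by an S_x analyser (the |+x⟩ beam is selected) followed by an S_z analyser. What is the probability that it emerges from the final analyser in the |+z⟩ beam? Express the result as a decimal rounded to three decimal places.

First analyser (S_y): from |+z⟩, P(|+y⟩) = 1/2.
After stage 1 the state is |+y⟩; P(|+x⟩) = |⟨+x|+y⟩|² = 1/2.
After stage 2 the state is |+x⟩; P(|+z⟩) = |⟨+z|+x⟩|² = 1/2.
Joint probability = 1/2 × 1/2 × 1/2 = 0.125.

0.125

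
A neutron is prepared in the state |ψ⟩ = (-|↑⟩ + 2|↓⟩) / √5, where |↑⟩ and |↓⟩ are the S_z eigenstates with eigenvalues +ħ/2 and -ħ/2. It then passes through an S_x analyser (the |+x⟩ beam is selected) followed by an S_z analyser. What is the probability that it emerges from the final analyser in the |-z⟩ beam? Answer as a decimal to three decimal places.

0.050

First analyser (S_x): P(|+x⟩) = |⟨+x|ψ⟩|² = 1/10.
After stage 1 the state is |+x⟩; P(|-z⟩) = |⟨-z|+x⟩|² = 1/2.
Joint probability = 1/10 × 1/2 = 0.050.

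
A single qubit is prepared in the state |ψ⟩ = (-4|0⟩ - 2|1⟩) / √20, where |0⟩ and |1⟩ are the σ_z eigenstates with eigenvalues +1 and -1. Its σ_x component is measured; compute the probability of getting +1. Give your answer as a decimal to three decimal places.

0.900

|+x⟩ = (|0⟩ + |1⟩)/√2, so ⟨+x|ψ⟩ = (-6) / (√2·√20).
P = |-6|² / 40 = 36/40.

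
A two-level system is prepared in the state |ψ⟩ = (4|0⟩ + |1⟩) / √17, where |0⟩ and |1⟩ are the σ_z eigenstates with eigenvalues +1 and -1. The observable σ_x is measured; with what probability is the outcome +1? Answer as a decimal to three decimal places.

0.735

|+x⟩ = (|0⟩ + |1⟩)/√2, so ⟨+x|ψ⟩ = (5) / (√2·√17).
P = |5|² / 34 = 25/34.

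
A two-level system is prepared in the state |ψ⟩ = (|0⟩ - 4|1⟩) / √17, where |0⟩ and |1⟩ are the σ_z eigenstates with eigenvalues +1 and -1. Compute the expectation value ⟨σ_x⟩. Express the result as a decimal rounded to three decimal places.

-0.471

⟨σ_x⟩ = 2 Re(a* b)/(|a|²+|b|²) with a = 1, b = -4.
a* b = -4, so ⟨σ_x⟩ = -8/17.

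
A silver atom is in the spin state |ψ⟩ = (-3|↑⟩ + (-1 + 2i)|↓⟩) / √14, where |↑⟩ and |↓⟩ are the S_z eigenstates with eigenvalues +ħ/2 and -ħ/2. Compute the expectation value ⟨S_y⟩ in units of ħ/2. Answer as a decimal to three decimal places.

⟨σ_y⟩ = 2 Im(a* b)/(|a|²+|b|²) with a = -3, b = (-1 + 2i).
a* b = (3 - 6i), so ⟨σ_y⟩ = -12/14.
⟨S_y⟩ = (ħ/2)·⟨σ_y⟩.

-0.857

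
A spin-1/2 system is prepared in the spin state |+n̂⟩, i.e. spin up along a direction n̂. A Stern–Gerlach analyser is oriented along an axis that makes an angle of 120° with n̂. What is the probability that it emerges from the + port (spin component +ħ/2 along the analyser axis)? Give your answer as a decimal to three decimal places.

0.250

For spin-½, the probability of finding spin-up along an axis at angle θ to the initial spin direction is cos²(θ/2); spin-down is sin²(θ/2).
θ = 120°, so P = cos²(60°) ≈ 0.250.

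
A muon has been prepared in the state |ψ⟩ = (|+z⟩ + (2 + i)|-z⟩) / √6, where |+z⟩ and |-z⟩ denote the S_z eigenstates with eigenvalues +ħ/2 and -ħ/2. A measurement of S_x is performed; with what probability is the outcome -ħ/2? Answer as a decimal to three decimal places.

|-x⟩ = (|+z⟩ - |-z⟩)/√2, so ⟨-x|ψ⟩ = (-1 - i) / (√2·√6).
P = |-1 - i|² / 12 = 2/12.

0.167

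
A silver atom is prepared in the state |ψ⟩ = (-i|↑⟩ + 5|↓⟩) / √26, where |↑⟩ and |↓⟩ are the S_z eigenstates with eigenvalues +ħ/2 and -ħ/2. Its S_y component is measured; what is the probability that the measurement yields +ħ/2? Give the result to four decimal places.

|+y⟩ = (|↑⟩ + i|↓⟩)/√2, so ⟨+y|ψ⟩ = (-6i) / (√2·√26).
P = |-6i|² / 52 = 36/52.

0.6923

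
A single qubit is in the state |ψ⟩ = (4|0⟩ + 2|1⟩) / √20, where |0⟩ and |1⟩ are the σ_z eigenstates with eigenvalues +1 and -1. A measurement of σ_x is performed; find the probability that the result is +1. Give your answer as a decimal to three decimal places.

0.900

|+x⟩ = (|0⟩ + |1⟩)/√2, so ⟨+x|ψ⟩ = (6) / (√2·√20).
P = |6|² / 40 = 36/40.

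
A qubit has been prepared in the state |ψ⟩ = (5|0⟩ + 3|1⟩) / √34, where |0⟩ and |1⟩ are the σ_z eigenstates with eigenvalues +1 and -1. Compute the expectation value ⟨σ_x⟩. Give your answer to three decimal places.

⟨σ_x⟩ = 2 Re(a* b)/(|a|²+|b|²) with a = 5, b = 3.
a* b = 15, so ⟨σ_x⟩ = 30/34.

0.882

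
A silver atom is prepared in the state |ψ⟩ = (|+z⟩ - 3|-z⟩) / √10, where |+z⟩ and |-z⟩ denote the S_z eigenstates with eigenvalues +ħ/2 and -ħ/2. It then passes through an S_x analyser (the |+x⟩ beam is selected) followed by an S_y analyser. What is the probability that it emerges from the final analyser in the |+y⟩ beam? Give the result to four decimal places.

0.1000

First analyser (S_x): P(|+x⟩) = |⟨+x|ψ⟩|² = 4/20.
After stage 1 the state is |+x⟩; P(|+y⟩) = |⟨+y|+x⟩|² = 1/2.
Joint probability = 4/20 × 1/2 = 0.1000.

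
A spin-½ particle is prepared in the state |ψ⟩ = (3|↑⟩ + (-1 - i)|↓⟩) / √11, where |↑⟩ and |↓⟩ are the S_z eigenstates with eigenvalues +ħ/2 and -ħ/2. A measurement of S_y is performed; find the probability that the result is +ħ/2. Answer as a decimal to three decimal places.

0.227

|+y⟩ = (|↑⟩ + i|↓⟩)/√2, so ⟨+y|ψ⟩ = (2 + i) / (√2·√11).
P = |2 + i|² / 22 = 5/22.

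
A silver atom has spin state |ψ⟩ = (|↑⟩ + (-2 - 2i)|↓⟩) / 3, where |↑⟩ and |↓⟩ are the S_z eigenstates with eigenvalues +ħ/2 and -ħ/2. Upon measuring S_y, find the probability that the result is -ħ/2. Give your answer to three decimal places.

|-y⟩ = (|↑⟩ - i|↓⟩)/√2, so ⟨-y|ψ⟩ = (3 - 2i) / (√2·3).
P = |3 - 2i|² / 18 = 13/18.

0.722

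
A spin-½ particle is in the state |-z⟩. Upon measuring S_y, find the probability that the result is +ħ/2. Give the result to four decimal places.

In the S_z basis, |-z⟩ = |↓⟩ and |+y⟩ = (|↑⟩ + i|↓⟩)/√2.
|⟨+y|-z⟩|² = 1/2.

0.5000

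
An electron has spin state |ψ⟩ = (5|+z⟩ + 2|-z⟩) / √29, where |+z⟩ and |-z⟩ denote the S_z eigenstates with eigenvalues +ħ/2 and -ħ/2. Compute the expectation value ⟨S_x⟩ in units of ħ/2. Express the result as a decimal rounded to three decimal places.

⟨σ_x⟩ = 2 Re(a* b)/(|a|²+|b|²) with a = 5, b = 2.
a* b = 10, so ⟨σ_x⟩ = 20/29.
⟨S_x⟩ = (ħ/2)·⟨σ_x⟩.

0.690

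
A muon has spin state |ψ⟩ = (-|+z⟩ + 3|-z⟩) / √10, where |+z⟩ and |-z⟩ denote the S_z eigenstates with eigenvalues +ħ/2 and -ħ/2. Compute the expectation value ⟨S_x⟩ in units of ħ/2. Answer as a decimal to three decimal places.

-0.600

⟨σ_x⟩ = 2 Re(a* b)/(|a|²+|b|²) with a = -1, b = 3.
a* b = -3, so ⟨σ_x⟩ = -6/10.
⟨S_x⟩ = (ħ/2)·⟨σ_x⟩.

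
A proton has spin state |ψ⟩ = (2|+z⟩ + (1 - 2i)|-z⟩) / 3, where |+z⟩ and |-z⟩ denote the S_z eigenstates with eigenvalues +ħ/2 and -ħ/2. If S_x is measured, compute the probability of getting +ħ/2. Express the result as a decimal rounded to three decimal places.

|+x⟩ = (|+z⟩ + |-z⟩)/√2, so ⟨+x|ψ⟩ = (3 - 2i) / (√2·3).
P = |3 - 2i|² / 18 = 13/18.

0.722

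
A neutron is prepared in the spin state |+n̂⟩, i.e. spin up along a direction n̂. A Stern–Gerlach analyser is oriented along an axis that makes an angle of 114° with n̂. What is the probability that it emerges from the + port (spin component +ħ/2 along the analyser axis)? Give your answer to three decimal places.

For spin-½, the probability of finding spin-up along an axis at angle θ to the initial spin direction is cos²(θ/2); spin-down is sin²(θ/2).
θ = 114°, so P = cos²(57°) ≈ 0.297.

0.297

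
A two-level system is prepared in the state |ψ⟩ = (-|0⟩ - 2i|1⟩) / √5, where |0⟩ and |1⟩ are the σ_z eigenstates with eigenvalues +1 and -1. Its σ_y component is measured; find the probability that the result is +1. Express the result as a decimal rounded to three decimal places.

|+y⟩ = (|0⟩ + i|1⟩)/√2, so ⟨+y|ψ⟩ = (-3) / (√2·√5).
P = |-3|² / 10 = 9/10.

0.900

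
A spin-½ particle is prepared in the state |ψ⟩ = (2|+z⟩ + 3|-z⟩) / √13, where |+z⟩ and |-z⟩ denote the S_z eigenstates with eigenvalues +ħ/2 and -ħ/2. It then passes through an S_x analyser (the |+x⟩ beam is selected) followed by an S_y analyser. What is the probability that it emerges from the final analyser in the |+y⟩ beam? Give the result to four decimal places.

0.4808

First analyser (S_x): P(|+x⟩) = |⟨+x|ψ⟩|² = 25/26.
After stage 1 the state is |+x⟩; P(|+y⟩) = |⟨+y|+x⟩|² = 1/2.
Joint probability = 25/26 × 1/2 = 0.4808.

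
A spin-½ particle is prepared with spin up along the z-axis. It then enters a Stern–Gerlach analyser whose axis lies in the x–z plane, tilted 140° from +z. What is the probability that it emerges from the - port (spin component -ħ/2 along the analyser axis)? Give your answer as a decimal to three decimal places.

For spin-½, the probability of finding spin-up along an axis at angle θ to the initial spin direction is cos²(θ/2); spin-down is sin²(θ/2).
θ = 140°, so P = sin²(70°) ≈ 0.883.

0.883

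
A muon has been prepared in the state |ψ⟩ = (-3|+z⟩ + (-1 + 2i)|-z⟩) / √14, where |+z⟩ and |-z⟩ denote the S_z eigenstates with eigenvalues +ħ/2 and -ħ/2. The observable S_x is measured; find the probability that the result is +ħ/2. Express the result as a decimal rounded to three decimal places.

0.714

|+x⟩ = (|+z⟩ + |-z⟩)/√2, so ⟨+x|ψ⟩ = (-4 + 2i) / (√2·√14).
P = |-4 + 2i|² / 28 = 20/28.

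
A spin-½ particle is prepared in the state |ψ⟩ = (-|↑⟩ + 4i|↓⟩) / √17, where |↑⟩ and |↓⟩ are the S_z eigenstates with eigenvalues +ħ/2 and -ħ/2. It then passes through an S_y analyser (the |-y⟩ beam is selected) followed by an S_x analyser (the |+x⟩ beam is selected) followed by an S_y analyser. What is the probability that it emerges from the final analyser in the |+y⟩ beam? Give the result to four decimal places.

First analyser (S_y): P(|-y⟩) = |⟨-y|ψ⟩|² = 25/34.
After stage 1 the state is |-y⟩; P(|+x⟩) = |⟨+x|-y⟩|² = 1/2.
After stage 2 the state is |+x⟩; P(|+y⟩) = |⟨+y|+x⟩|² = 1/2.
Joint probability = 25/34 × 1/2 × 1/2 = 0.1838.

0.1838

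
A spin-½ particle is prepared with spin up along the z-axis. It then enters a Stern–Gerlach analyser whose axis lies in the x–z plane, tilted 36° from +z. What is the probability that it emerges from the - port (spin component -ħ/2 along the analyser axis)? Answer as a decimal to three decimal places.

0.095

For spin-½, the probability of finding spin-up along an axis at angle θ to the initial spin direction is cos²(θ/2); spin-down is sin²(θ/2).
θ = 36°, so P = sin²(18°) ≈ 0.095.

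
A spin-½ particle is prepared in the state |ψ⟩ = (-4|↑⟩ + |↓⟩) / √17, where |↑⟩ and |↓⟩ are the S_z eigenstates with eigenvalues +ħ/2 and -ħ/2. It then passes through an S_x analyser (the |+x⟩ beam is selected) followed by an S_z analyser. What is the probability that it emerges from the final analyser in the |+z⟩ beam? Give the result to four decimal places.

0.1324

First analyser (S_x): P(|+x⟩) = |⟨+x|ψ⟩|² = 9/34.
After stage 1 the state is |+x⟩; P(|+z⟩) = |⟨+z|+x⟩|² = 1/2.
Joint probability = 9/34 × 1/2 = 0.1324.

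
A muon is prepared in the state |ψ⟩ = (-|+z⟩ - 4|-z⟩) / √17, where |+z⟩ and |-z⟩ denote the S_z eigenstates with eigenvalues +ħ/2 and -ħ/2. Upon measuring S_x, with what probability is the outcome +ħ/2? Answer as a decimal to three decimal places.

|+x⟩ = (|+z⟩ + |-z⟩)/√2, so ⟨+x|ψ⟩ = (-5) / (√2·√17).
P = |-5|² / 34 = 25/34.

0.735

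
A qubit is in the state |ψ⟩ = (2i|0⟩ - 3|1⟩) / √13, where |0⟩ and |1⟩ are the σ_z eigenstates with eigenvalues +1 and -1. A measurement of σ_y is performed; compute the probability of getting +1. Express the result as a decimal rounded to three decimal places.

0.962

|+y⟩ = (|0⟩ + i|1⟩)/√2, so ⟨+y|ψ⟩ = (5i) / (√2·√13).
P = |5i|² / 26 = 25/26.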